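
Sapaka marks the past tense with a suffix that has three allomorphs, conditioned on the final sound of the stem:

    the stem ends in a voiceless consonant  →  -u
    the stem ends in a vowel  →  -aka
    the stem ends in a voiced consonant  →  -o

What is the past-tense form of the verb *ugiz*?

*ugiz* — final sound /z/ (a voiced consonant) → -o → *ugizo*.

ugizo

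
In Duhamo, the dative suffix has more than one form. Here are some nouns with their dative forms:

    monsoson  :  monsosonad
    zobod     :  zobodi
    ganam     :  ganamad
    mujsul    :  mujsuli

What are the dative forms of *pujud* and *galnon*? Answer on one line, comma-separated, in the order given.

The pattern is nasality of the final consonant: -ad when the stem ends in a nasal (*monsoson*, *ganam*); -i when the stem ends in a non-nasal consonant (*zobod*, *mujsul*).
*pujud* — final consonant /d/ (non-nasal) → -i → *pujudi*.
The final consonant of *galnon* is /n/, which is a nasal, so the suffix is -ad, giving *galnonad*.

pujudi, galnonad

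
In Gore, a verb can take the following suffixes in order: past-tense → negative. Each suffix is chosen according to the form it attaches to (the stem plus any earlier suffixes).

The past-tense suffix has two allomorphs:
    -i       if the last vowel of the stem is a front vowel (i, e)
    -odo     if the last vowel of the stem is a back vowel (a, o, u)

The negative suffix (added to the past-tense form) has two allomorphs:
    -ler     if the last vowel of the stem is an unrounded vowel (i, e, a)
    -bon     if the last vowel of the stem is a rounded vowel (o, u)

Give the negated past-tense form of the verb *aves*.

*aves*: last vowel = /e/, a front vowel → -i → *avesi*.
The past-tense form *avesi*: last vowel = /i/, an unrounded vowel → -ler → *avesiler*.

avesiler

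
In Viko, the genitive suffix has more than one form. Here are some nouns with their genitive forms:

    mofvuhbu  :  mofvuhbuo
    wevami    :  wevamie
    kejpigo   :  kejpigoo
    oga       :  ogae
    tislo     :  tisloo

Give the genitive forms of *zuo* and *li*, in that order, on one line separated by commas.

zuoo, lie

The alternation tracks the last vowel of the stem — -o when the last vowel of the stem is a rounded vowel (*mofvuhbu*, *kejpigo*, *tislo*); -e when the last vowel of the stem is an unrounded vowel (*wevami*, *oga*).
Since the last vowel of *zuo* is /o/ (a rounded vowel), it takes -o, giving *zuoo*.
*li* — last vowel /i/ (an unrounded vowel) → -e → *lie*.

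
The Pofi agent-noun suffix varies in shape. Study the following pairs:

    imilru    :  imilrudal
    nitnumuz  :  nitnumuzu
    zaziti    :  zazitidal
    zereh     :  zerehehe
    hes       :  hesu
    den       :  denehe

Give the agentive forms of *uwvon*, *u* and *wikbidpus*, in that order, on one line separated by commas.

The alternation tracks the final sound of the stem — -u when the stem ends in a sibilant (*nitnumuz*, *hes*); -ehe when the stem ends in a non-sibilant consonant (*zereh*, *den*); -dal when the stem ends in a vowel (*imilru*, *zaziti*).
Since the final sound of *uwvon* is /n/ (a non-sibilant consonant), it takes -ehe, giving *uwvonehe*.
Since the final sound of *u* is /u/ (a vowel), it takes -dal, giving *udal*.
Since the final sound of *wikbidpus* is /s/ (a sibilant), it takes -u, giving *wikbidpusu*.

uwvonehe, udal, wikbidpusu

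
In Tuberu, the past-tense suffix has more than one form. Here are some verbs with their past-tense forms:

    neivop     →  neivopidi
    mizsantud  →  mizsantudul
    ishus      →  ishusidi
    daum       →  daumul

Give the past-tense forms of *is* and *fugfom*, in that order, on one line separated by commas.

The suffix is conditioned by the final consonant: -idi when the stem ends in a voiceless consonant (*neivop*, *ishus*); -ul when the stem ends in a voiced consonant (*mizsantud*, *daum*).
*is* — final consonant /s/ (voiceless) → -idi → *isidi*.
*fugfom* — final consonant /m/ (voiced) → -ul → *fugfomul*.

isidi, fugfomul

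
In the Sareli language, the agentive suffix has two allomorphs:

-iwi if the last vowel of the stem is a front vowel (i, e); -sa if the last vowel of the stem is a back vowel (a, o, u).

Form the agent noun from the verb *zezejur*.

zezejursa

Since the last vowel of *zezejur* is /u/ (a back vowel), it takes -sa, giving *zezejursa*.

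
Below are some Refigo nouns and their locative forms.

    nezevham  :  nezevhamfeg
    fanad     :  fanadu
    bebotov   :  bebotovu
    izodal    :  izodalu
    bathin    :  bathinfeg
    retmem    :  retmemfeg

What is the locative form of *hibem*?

hibemfeg

The suffix is conditioned by the final consonant: -feg when the stem ends in a nasal (*nezevham*, *bathin*, *retmem*); -u when the stem ends in a non-nasal consonant (*fanad*, *bebotov*, *izodal*).
Since the final consonant of *hibem* is /m/ (a nasal), it takes -feg, giving *hibemfeg*.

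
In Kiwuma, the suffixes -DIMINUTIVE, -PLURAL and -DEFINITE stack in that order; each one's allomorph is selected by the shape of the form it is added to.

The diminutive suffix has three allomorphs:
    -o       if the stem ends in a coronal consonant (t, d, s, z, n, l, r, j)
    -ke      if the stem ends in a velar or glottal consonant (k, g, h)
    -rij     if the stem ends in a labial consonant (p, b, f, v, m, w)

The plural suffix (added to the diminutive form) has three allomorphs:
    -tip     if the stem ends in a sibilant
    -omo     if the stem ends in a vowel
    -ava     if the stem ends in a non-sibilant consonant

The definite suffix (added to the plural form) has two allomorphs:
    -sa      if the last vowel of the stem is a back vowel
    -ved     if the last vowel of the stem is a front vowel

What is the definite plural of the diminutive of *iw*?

iwrijavasa

*iw*: final consonant = /w/, labial → -rij → *iwrij*.
The final sound of the diminutive form *iwrij* is /j/, which is a non-sibilant consonant, so the plural suffix is -ava, giving *iwrijava*.
The last vowel of the plural form *iwrijava* is /a/, which is a back vowel, so the definite suffix is -sa, giving *iwrijavasa*.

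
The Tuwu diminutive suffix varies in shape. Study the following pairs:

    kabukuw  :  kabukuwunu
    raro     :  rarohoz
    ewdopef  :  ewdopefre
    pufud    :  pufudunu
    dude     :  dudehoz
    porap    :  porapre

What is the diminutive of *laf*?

The suffix is conditioned by the final sound: -re when the stem ends in a voiceless consonant (*ewdopef*, *porap*); -unu when the stem ends in a voiced consonant (*kabukuw*, *pufud*); -hoz when the stem ends in a vowel (*raro*, *dude*).
Since the final sound of *laf* is /f/ (a voiceless consonant), it takes -re, giving *lafre*.

lafre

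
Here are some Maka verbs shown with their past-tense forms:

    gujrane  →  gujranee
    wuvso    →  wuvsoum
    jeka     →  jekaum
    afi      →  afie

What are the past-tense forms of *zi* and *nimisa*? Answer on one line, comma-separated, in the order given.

The alternation tracks the last vowel of the stem — -e when the last vowel of the stem is a front vowel (*gujrane*, *afi*); -um when the last vowel of the stem is a back vowel (*wuvso*, *jeka*).
*zi*: last vowel = /i/, a front vowel → -e → *zie*.
*nimisa*: last vowel = /a/, a back vowel → -um → *nimisaum*.

zie, nimisaum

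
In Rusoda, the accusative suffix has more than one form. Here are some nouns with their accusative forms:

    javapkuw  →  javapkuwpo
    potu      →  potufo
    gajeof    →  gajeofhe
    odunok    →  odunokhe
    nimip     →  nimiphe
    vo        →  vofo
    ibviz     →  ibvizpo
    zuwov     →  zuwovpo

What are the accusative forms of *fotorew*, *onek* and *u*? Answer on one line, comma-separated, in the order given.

Looking at the final sound of each stem: -he when the stem ends in a voiceless consonant (*gajeof*, *odunok*, *nimip*); -po when the stem ends in a voiced consonant (*javapkuw*, *ibviz*, *zuwov*); -fo when the stem ends in a vowel (*potu*, *vo*).
Since the final sound of *fotorew* is /w/ (a voiced consonant), it takes -po, giving *fotorewpo*.
The final sound of *onek* is /k/, which is a voiceless consonant, so the suffix is -he, giving *onekhe*.
*u*: final sound = /u/, a vowel → -fo → *ufo*.

fotorewpo, onekhe, ufo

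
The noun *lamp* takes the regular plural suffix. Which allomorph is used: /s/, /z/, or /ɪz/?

The stem *lamp* ends in a voiceless non-sibilant consonant.
The plural suffix surfaces as /ɪz/ after sibilants, /s/ after other voiceless consonants, and /z/ after other voiced sounds.
So the plural -s on *lamp* is pronounced /s/.

/s/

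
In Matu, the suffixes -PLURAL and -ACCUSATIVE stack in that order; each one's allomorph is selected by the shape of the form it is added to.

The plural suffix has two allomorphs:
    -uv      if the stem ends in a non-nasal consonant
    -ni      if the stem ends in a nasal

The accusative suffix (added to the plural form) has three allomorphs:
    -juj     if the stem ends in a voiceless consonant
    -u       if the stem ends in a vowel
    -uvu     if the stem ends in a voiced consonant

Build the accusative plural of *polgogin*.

Since the final consonant of *polgogin* is /n/ (a nasal), it takes -ni, giving *polgoginni*.
The plural form *polgoginni*: final sound = /i/, a vowel → -u → *polgoginniu*.

polgoginniu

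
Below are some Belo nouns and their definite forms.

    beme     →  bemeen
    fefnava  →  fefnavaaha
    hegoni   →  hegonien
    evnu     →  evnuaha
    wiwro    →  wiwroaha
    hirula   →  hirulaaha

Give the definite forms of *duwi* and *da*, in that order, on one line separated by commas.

The pattern is front/back vowel harmony: -en when the last vowel of the stem is a front vowel (*beme*, *hegoni*); -aha when the last vowel of the stem is a back vowel (*fefnava*, *evnu*, *wiwro*, *hirula*).
*duwi*: last vowel = /i/, a front vowel → -en → *duwien*.
*da* — last vowel /a/ (a back vowel) → -aha → *daaha*.

duwien, daaha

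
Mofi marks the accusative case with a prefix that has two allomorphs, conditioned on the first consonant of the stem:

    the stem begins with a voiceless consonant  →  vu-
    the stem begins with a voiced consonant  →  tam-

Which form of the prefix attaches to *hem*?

*hem* — first consonant /h/ (voiceless) → vu-.

vu-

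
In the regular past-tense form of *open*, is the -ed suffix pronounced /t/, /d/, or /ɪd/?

The stem *open* ends in a voiced sound other than /d/.
The -ed suffix is realized as /ɪd/ after /t, d/; as /t/ after other voiceless consonants; and as /d/ after other voiced sounds.
So -ed on *open* is pronounced /d/.

/d/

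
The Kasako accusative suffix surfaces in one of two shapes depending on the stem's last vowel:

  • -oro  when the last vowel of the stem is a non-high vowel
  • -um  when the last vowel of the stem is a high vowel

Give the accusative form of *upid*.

upidum

Since the last vowel of *upid* is /i/ (a high vowel), it takes -um, giving *upidum*.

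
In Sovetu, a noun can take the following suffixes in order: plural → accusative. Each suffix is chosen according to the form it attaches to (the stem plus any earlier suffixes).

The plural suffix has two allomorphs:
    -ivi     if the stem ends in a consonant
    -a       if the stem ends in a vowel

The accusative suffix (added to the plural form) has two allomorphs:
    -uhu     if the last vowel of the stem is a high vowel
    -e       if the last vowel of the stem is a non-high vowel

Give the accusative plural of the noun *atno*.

atnoae

*atno*: final sound = /o/, a vowel → -a → *atnoa*.
The plural form *atnoa*: last vowel = /a/, a non-high vowel → -e → *atnoae*.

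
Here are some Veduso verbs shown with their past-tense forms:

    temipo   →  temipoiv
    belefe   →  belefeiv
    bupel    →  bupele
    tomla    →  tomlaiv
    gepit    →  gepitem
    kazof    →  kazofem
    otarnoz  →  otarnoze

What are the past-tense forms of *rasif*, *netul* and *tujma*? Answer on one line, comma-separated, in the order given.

rasifem, netule, tujmaiv

The suffix is conditioned by the final sound: -em when the stem ends in a voiceless consonant (*gepit*, *kazof*); -e when the stem ends in a voiced consonant (*bupel*, *otarnoz*); -iv when the stem ends in a vowel (*temipo*, *belefe*, *tomla*).
Since the final sound of *rasif* is /f/ (a voiceless consonant), it takes -em, giving *rasifem*.
Since the final sound of *netul* is /l/ (a voiced consonant), it takes -e, giving *netule*.
The final sound of *tujma* is /a/, which is a vowel, so the suffix is -iv, giving *tujmaiv*.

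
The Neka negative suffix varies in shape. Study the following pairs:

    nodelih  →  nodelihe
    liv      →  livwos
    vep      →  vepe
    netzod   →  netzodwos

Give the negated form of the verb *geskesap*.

geskesape

The pattern is voicing of the final consonant: -e when the stem ends in a voiceless consonant (*nodelih*, *vep*); -wos when the stem ends in a voiced consonant (*liv*, *netzod*).
The final consonant of *geskesap* is /p/, which is voiceless, so the suffix is -e, giving *geskesape*.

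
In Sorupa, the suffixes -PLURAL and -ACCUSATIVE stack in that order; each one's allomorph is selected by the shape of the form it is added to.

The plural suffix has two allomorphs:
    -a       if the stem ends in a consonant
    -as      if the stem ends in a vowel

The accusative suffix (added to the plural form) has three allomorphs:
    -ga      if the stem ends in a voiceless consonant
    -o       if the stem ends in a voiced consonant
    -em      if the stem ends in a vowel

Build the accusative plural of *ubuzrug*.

*ubuzrug*: final sound = /g/, a consonant → -a → *ubuzruga*.
The plural form *ubuzruga*: final sound = /a/, a vowel → -em → *ubuzrugaem*.

ubuzrugaem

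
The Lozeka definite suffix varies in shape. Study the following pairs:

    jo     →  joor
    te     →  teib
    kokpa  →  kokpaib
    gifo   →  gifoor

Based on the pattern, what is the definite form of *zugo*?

The alternation tracks the last vowel of the stem — -or when the last vowel of the stem is a rounded vowel (*jo*, *gifo*); -ib when the last vowel of the stem is an unrounded vowel (*te*, *kokpa*).
Since the last vowel of *zugo* is /o/ (a rounded vowel), it takes -or, giving *zugoor*.

zugoor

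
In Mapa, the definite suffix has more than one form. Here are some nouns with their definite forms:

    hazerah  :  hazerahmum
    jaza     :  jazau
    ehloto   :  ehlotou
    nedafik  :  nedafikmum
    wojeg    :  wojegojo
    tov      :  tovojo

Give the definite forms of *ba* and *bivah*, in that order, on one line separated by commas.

The pattern is voicing of the final sound: -mum when the stem ends in a voiceless consonant (*hazerah*, *nedafik*); -ojo when the stem ends in a voiced consonant (*wojeg*, *tov*); -u when the stem ends in a vowel (*jaza*, *ehloto*).
Since the final sound of *ba* is /a/ (a vowel), it takes -u, giving *bau*.
Since the final sound of *bivah* is /h/ (a voiceless consonant), it takes -mum, giving *bivahmum*.

bau, bivahmum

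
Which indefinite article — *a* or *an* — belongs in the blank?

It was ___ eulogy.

The indefinite article is chosen by the initial *sound* of the following word, not its spelling.
*eulogy* begins with the sound /juː/ (eu pronounced /juː/) — a consonant sound.
So the article is *a*: It was a eulogy.

a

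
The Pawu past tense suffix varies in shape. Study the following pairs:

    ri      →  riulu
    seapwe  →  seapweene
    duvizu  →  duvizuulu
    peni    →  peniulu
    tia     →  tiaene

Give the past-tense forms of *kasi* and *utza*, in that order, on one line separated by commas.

The pattern is height harmony: -ulu when the last vowel of the stem is a high vowel (*ri*, *duvizu*, *peni*); -ene when the last vowel of the stem is a non-high vowel (*seapwe*, *tia*).
*kasi*: last vowel = /i/, a high vowel → -ulu → *kasiulu*.
*utza* — last vowel /a/ (a non-high vowel) → -ene → *utzaene*.

kasiulu, utzaene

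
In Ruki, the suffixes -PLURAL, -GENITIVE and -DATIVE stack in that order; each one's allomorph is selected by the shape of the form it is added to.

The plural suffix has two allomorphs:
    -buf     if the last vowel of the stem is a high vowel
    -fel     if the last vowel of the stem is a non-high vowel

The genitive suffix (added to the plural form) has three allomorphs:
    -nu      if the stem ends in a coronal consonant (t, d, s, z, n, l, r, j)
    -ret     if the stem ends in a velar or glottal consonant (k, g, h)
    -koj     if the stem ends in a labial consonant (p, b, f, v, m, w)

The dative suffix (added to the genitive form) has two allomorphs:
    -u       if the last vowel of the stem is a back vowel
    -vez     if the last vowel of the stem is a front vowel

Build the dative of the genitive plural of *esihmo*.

esihmofelnuu

*esihmo* — last vowel /o/ (a non-high vowel) → -fel → *esihmofel*.
The plural form *esihmofel*: final consonant = /l/, coronal → -nu → *esihmofelnu*.
The genitive form *esihmofelnu* — last vowel /u/ (a back vowel) → -u → *esihmofelnuu*.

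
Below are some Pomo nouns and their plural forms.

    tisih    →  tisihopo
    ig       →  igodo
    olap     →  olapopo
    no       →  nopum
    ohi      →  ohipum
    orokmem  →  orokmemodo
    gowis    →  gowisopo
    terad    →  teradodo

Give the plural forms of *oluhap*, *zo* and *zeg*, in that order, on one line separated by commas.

The pattern is voicing of the final sound: -opo when the stem ends in a voiceless consonant (*tisih*, *olap*, *gowis*); -odo when the stem ends in a voiced consonant (*ig*, *orokmem*, *terad*); -pum when the stem ends in a vowel (*no*, *ohi*).
*oluhap* — final sound /p/ (a voiceless consonant) → -opo → *oluhapopo*.
Since the final sound of *zo* is /o/ (a vowel), it takes -pum, giving *zopum*.
*zeg* — final sound /g/ (a voiced consonant) → -odo → *zegodo*.

oluhapopo, zopum, zegodo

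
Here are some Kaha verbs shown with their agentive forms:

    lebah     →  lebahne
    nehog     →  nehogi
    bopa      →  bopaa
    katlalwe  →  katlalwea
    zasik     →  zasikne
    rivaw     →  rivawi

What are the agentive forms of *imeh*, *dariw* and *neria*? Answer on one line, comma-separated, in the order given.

imehne, dariwi, neriaa

The alternation tracks the final sound of the stem — -ne when the stem ends in a voiceless consonant (*lebah*, *zasik*); -i when the stem ends in a voiced consonant (*nehog*, *rivaw*); -a when the stem ends in a vowel (*bopa*, *katlalwe*).
*imeh*: final sound = /h/, a voiceless consonant → -ne → *imehne*.
The final sound of *dariw* is /w/, which is a voiced consonant, so the suffix is -i, giving *dariwi*.
*neria* — final sound /a/ (a vowel) → -a → *neriaa*.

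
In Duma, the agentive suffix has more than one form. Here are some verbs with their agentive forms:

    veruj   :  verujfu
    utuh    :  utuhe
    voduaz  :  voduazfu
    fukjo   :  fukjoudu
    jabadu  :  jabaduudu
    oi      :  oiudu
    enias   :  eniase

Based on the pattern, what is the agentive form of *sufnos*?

sufnose

The pattern is voicing of the final sound: -e when the stem ends in a voiceless consonant (*utuh*, *enias*); -fu when the stem ends in a voiced consonant (*veruj*, *voduaz*); -udu when the stem ends in a vowel (*fukjo*, *jabadu*, *oi*).
The final sound of *sufnos* is /s/, which is a voiceless consonant, so the suffix is -e, giving *sufnose*.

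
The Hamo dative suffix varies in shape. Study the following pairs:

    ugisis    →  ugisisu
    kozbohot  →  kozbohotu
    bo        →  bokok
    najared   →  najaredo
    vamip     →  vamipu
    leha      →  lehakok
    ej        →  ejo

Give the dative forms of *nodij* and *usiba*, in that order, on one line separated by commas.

The pattern is voicing of the final sound: -u when the stem ends in a voiceless consonant (*ugisis*, *kozbohot*, *vamip*); -o when the stem ends in a voiced consonant (*najared*, *ej*); -kok when the stem ends in a vowel (*bo*, *leha*).
*nodij* — final sound /j/ (a voiced consonant) → -o → *nodijo*.
*usiba*: final sound = /a/, a vowel → -kok → *usibakok*.

nodijo, usibakok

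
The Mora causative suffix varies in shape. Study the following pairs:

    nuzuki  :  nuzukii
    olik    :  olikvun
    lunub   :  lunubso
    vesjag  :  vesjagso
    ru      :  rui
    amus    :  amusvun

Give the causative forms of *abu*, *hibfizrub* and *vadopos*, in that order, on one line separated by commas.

The pattern is voicing of the final sound: -vun when the stem ends in a voiceless consonant (*olik*, *amus*); -so when the stem ends in a voiced consonant (*lunub*, *vesjag*); -i when the stem ends in a vowel (*nuzuki*, *ru*).
Since the final sound of *abu* is /u/ (a vowel), it takes -i, giving *abui*.
The final sound of *hibfizrub* is /b/, which is a voiced consonant, so the suffix is -so, giving *hibfizrubso*.
Since the final sound of *vadopos* is /s/ (a voiceless consonant), it takes -vun, giving *vadoposvun*.

abui, hibfizrubso, vadoposvun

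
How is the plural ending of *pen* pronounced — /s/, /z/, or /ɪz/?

The stem *pen* ends in a voiced non-sibilant sound.
The plural suffix surfaces as /ɪz/ after sibilants, /s/ after other voiceless consonants, and /z/ after other voiced sounds.
So the plural -s on *pen* is pronounced /z/.

/z/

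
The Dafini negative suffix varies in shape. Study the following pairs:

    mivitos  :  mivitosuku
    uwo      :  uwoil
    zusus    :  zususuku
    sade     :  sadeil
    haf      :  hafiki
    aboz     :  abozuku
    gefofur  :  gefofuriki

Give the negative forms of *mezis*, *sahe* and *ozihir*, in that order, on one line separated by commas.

Looking at the final sound of each stem: -uku when the stem ends in a sibilant (*mivitos*, *zusus*, *aboz*); -iki when the stem ends in a non-sibilant consonant (*haf*, *gefofur*); -il when the stem ends in a vowel (*uwo*, *sade*).
*mezis*: final sound = /s/, a sibilant → -uku → *mezisuku*.
Since the final sound of *sahe* is /e/ (a vowel), it takes -il, giving *saheil*.
*ozihir* — final sound /r/ (a non-sibilant consonant) → -iki → *ozihiriki*.

mezisuku, saheil, ozihiriki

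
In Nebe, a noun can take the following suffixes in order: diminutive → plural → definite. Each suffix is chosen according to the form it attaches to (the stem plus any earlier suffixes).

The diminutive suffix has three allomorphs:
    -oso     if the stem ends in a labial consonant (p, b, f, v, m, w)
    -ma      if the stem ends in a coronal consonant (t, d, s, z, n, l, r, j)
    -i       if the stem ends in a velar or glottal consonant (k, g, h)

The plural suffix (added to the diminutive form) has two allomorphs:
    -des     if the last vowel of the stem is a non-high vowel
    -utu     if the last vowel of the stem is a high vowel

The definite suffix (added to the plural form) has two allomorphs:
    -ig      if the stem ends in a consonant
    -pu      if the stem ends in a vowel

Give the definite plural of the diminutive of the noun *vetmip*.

vetmiposodesig

The final consonant of *vetmip* is /p/, which is labial, so the diminutive suffix is -oso, giving *vetmiposo*.
Since the last vowel of the diminutive form *vetmiposo* is /o/ (a non-high vowel), it takes -des, giving *vetmiposodes*.
Since the final sound of the plural form *vetmiposodes* is /s/ (a consonant), it takes -ig, giving *vetmiposodesig*.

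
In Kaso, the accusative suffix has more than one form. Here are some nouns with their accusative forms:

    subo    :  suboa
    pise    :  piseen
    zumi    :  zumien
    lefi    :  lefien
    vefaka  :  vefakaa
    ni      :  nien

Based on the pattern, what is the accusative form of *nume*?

numeen

The pattern is front/back vowel harmony: -en when the last vowel of the stem is a front vowel (*pise*, *zumi*, *lefi*, *ni*); -a when the last vowel of the stem is a back vowel (*subo*, *vefaka*).
Since the last vowel of *nume* is /e/ (a front vowel), it takes -en, giving *numeen*.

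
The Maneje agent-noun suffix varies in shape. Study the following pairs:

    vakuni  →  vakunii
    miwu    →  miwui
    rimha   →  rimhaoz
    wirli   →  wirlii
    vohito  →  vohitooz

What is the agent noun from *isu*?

isui

The pattern is height harmony: -i when the last vowel of the stem is a high vowel (*vakuni*, *miwu*, *wirli*); -oz when the last vowel of the stem is a non-high vowel (*rimha*, *vohito*).
*isu*: last vowel = /u/, a high vowel → -i → *isui*.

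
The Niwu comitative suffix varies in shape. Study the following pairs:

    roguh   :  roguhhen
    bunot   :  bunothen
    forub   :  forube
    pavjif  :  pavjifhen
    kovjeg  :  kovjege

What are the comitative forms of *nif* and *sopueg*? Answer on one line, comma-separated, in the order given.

nifhen, sopuege

The suffix is conditioned by the final consonant: -hen when the stem ends in a voiceless consonant (*roguh*, *bunot*, *pavjif*); -e when the stem ends in a voiced consonant (*forub*, *kovjeg*).
Since the final consonant of *nif* is /f/ (voiceless), it takes -hen, giving *nifhen*.
*sopueg*: final consonant = /g/, voiced → -e → *sopuege*.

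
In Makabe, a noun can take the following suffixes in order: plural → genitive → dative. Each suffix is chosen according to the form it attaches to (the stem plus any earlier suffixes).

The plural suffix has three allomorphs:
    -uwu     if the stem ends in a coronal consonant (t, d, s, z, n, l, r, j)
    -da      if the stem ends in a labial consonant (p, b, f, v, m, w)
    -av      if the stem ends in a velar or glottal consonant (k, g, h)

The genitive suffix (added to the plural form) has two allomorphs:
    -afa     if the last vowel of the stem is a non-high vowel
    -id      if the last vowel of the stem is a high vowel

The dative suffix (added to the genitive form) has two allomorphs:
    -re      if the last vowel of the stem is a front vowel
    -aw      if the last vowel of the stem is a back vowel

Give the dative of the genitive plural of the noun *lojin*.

Since the final consonant of *lojin* is /n/ (coronal), it takes -uwu, giving *lojinuwu*.
The plural form *lojinuwu* — last vowel /u/ (a high vowel) → -id → *lojinuwuid*.
The genitive form *lojinuwuid*: last vowel = /i/, a front vowel → -re → *lojinuwuidre*.

lojinuwuidre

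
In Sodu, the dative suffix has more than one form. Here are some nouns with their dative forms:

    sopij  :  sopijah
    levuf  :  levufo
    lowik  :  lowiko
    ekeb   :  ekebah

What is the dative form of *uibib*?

The pattern is voicing of the final consonant: -o when the stem ends in a voiceless consonant (*levuf*, *lowik*); -ah when the stem ends in a voiced consonant (*sopij*, *ekeb*).
Since the final consonant of *uibib* is /b/ (voiced), it takes -ah, giving *uibibah*.

uibibah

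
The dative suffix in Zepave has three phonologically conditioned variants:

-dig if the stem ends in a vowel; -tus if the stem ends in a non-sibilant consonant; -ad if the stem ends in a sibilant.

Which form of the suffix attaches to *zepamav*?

Since the final sound of *zepamav* is /v/ (a non-sibilant consonant), it takes -tus.

-tus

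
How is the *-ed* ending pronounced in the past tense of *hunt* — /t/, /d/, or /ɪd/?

/ɪd/

The stem *hunt* ends in /t/ or /d/.
The -ed suffix is realized as /ɪd/ after /t, d/; as /t/ after other voiceless consonants; and as /d/ after other voiced sounds.
So -ed on *hunt* is pronounced /ɪd/.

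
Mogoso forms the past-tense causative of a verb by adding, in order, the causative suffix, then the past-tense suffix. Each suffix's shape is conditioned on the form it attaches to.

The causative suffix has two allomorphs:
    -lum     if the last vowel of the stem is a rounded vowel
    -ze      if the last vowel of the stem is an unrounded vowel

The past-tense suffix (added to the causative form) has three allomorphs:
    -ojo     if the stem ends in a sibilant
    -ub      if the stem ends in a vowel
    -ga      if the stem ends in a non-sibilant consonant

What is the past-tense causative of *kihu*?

kihulumga

*kihu* — last vowel /u/ (a rounded vowel) → -lum → *kihulum*.
The causative form *kihulum*: final sound = /m/, a non-sibilant consonant → -ga → *kihulumga*.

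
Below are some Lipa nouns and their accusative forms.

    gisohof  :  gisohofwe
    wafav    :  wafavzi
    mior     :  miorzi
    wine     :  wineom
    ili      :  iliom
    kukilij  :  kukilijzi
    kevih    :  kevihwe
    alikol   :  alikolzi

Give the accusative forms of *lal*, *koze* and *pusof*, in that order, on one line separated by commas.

lalzi, kozeom, pusofwe

The pattern is voicing of the final sound: -we when the stem ends in a voiceless consonant (*gisohof*, *kevih*); -zi when the stem ends in a voiced consonant (*wafav*, *mior*, *kukilij*, *alikol*); -om when the stem ends in a vowel (*wine*, *ili*).
*lal*: final sound = /l/, a voiced consonant → -zi → *lalzi*.
The final sound of *koze* is /e/, which is a vowel, so the suffix is -om, giving *kozeom*.
*pusof* — final sound /f/ (a voiceless consonant) → -we → *pusofwe*.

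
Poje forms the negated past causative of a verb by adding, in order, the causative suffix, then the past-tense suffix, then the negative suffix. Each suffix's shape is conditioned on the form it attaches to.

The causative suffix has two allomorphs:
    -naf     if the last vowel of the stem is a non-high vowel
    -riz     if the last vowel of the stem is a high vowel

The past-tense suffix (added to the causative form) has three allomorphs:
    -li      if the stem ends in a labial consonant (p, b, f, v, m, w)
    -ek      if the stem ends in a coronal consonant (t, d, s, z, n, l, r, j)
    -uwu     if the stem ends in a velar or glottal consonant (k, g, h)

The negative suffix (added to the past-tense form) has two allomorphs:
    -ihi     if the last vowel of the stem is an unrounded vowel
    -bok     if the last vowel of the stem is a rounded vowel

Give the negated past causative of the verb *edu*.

*edu* — last vowel /u/ (a high vowel) → -riz → *eduriz*.
Since the final consonant of the causative form *eduriz* is /z/ (coronal), it takes -ek, giving *edurizek*.
Since the last vowel of the past-tense form *edurizek* is /e/ (an unrounded vowel), it takes -ihi, giving *edurizekihi*.

edurizekihi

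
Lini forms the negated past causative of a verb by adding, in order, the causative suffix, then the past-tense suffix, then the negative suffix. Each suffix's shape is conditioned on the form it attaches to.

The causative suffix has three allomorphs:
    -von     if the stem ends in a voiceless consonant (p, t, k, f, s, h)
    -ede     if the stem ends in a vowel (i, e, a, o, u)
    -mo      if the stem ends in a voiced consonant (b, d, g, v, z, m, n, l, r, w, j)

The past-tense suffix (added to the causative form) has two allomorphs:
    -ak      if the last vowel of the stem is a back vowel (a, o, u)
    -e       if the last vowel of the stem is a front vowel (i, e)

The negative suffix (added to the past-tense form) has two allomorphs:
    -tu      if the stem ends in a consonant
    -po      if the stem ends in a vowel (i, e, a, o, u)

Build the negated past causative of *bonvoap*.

bonvoapvonaktu

Since the final sound of *bonvoap* is /p/ (a voiceless consonant), it takes -von, giving *bonvoapvon*.
The last vowel of the causative form *bonvoapvon* is /o/, which is a back vowel, so the past-tense suffix is -ak, giving *bonvoapvonak*.
Since the final sound of the past-tense form *bonvoapvonak* is /k/ (a consonant), it takes -tu, giving *bonvoapvonaktu*.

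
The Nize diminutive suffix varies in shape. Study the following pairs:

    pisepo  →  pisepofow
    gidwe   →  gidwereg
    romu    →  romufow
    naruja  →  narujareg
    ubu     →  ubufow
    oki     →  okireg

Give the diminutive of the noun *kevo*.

The pattern is rounding harmony: -fow when the last vowel of the stem is a rounded vowel (*pisepo*, *romu*, *ubu*); -reg when the last vowel of the stem is an unrounded vowel (*gidwe*, *naruja*, *oki*).
Since the last vowel of *kevo* is /o/ (a rounded vowel), it takes -fow, giving *kevofow*.

kevofow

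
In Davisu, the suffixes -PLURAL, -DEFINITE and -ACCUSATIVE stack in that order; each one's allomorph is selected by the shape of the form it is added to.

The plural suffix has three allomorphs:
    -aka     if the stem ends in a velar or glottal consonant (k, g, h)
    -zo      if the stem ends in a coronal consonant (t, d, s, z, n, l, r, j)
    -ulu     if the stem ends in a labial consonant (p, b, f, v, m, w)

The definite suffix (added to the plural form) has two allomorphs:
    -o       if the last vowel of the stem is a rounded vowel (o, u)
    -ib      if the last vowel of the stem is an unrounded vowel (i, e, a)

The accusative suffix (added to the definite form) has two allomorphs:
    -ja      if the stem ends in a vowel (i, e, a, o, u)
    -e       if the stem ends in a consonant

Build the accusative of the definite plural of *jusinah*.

jusinahakaibe

The final consonant of *jusinah* is /h/, which is velar/glottal, so the plural suffix is -aka, giving *jusinahaka*.
Since the last vowel of the plural form *jusinahaka* is /a/ (an unrounded vowel), it takes -ib, giving *jusinahakaib*.
The definite form *jusinahakaib*: final sound = /b/, a consonant → -e → *jusinahakaibe*.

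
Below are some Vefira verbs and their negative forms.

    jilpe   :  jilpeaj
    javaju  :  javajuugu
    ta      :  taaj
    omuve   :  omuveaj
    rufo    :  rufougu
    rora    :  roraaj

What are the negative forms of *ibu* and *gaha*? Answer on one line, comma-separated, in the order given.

ibuugu, gahaaj

The alternation tracks the last vowel of the stem — -ugu when the last vowel of the stem is a rounded vowel (*javaju*, *rufo*); -aj when the last vowel of the stem is an unrounded vowel (*jilpe*, *ta*, *omuve*, *rora*).
The last vowel of *ibu* is /u/, which is a rounded vowel, so the suffix is -ugu, giving *ibuugu*.
Since the last vowel of *gaha* is /a/ (an unrounded vowel), it takes -aj, giving *gahaaj*.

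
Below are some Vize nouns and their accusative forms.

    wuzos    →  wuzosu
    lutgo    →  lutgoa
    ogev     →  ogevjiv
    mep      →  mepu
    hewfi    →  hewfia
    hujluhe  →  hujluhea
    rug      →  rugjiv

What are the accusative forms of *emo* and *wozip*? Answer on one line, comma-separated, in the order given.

The pattern is voicing of the final sound: -u when the stem ends in a voiceless consonant (*wuzos*, *mep*); -jiv when the stem ends in a voiced consonant (*ogev*, *rug*); -a when the stem ends in a vowel (*lutgo*, *hewfi*, *hujluhe*).
The final sound of *emo* is /o/, which is a vowel, so the suffix is -a, giving *emoa*.
*wozip* — final sound /p/ (a voiceless consonant) → -u → *wozipu*.

emoa, wozipu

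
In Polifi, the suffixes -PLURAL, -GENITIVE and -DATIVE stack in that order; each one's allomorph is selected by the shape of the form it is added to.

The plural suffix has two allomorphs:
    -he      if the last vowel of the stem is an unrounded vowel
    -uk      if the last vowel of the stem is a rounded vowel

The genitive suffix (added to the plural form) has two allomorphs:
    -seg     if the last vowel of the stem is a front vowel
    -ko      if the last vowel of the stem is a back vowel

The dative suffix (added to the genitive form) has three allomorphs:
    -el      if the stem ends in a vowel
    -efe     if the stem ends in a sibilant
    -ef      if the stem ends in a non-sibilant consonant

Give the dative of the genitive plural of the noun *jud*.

*jud* — last vowel /u/ (a rounded vowel) → -uk → *juduk*.
The last vowel of the plural form *juduk* is /u/, which is a back vowel, so the genitive suffix is -ko, giving *judukko*.
The genitive form *judukko*: final sound = /o/, a vowel → -el → *judukkoel*.

judukkoel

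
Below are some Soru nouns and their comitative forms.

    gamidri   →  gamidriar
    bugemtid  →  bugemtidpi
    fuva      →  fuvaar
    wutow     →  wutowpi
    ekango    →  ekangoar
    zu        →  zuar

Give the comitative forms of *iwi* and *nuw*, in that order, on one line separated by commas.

iwiar, nuwpi

The pattern is consonant vs. vowel: -pi when the stem ends in a consonant (*bugemtid*, *wutow*); -ar when the stem ends in a vowel (*gamidri*, *fuva*, *ekango*, *zu*).
*iwi* — final sound /i/ (a vowel) → -ar → *iwiar*.
*nuw* — final sound /w/ (a consonant) → -pi → *nuwpi*.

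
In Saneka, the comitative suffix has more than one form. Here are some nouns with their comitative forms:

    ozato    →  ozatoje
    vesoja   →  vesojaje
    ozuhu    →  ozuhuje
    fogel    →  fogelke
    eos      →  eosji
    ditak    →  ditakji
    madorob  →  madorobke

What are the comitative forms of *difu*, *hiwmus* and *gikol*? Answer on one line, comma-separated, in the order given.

difuje, hiwmusji, gikolke

Looking at the final sound of each stem: -ji when the stem ends in a voiceless consonant (*eos*, *ditak*); -ke when the stem ends in a voiced consonant (*fogel*, *madorob*); -je when the stem ends in a vowel (*ozato*, *vesoja*, *ozuhu*).
The final sound of *difu* is /u/, which is a vowel, so the suffix is -je, giving *difuje*.
The final sound of *hiwmus* is /s/, which is a voiceless consonant, so the suffix is -ji, giving *hiwmusji*.
The final sound of *gikol* is /l/, which is a voiced consonant, so the suffix is -ke, giving *gikolke*.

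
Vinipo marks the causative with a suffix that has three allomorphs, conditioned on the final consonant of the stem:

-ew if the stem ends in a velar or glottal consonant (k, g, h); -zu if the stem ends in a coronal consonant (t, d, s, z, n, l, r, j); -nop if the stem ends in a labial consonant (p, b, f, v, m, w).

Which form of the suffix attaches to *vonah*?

The final consonant of *vonah* is /h/, which is velar/glottal, so the suffix is -ew.

-ew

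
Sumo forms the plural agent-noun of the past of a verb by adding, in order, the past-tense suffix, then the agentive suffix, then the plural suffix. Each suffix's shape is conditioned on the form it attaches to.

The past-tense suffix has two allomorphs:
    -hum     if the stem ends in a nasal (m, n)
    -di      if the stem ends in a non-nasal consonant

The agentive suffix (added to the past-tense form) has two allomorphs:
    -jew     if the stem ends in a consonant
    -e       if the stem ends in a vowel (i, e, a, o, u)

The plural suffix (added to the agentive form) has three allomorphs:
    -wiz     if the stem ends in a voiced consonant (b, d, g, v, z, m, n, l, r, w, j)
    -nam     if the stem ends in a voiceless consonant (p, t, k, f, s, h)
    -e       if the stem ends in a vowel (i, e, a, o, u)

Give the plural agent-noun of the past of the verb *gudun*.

gudunhumjewwiz

The final consonant of *gudun* is /n/, which is a nasal, so the past-tense suffix is -hum, giving *gudunhum*.
The past-tense form *gudunhum*: final sound = /m/, a consonant → -jew → *gudunhumjew*.
Since the final sound of the agentive form *gudunhumjew* is /w/ (a voiced consonant), it takes -wiz, giving *gudunhumjewwiz*.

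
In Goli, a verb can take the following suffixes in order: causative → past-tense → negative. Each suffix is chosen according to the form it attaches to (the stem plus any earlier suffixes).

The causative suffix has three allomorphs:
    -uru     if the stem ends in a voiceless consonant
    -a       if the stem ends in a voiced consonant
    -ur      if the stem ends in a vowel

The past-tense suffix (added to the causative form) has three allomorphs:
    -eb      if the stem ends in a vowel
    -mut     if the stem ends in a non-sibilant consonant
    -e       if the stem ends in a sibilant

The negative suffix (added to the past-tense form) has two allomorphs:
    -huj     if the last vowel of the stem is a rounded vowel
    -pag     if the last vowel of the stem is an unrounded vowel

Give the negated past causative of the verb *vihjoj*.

*vihjoj*: final sound = /j/, a voiced consonant → -a → *vihjoja*.
The causative form *vihjoja*: final sound = /a/, a vowel → -eb → *vihjojaeb*.
The past-tense form *vihjojaeb* — last vowel /e/ (an unrounded vowel) → -pag → *vihjojaebpag*.

vihjojaebpag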